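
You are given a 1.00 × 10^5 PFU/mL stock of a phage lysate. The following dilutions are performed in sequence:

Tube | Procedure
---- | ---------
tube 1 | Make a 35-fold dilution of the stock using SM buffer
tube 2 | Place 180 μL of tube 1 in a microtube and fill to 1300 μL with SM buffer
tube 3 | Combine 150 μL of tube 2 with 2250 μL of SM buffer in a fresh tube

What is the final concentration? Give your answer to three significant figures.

24.7 PFU/mL

Step 1: 35-fold → factor 35
Step 2: 180 μL brought to 1300 μL → factor 1300/180 = 7.2222
Step 3: 150 μL + 2250 μL = 2400 μL total → factor 2400/150 = 16
Overall dilution factor = 35 × 7.2222 × 16 = 4044.4
Final = 1.00 × 10^5 PFU/mL / 4044.4 = 24.7 PFU/mL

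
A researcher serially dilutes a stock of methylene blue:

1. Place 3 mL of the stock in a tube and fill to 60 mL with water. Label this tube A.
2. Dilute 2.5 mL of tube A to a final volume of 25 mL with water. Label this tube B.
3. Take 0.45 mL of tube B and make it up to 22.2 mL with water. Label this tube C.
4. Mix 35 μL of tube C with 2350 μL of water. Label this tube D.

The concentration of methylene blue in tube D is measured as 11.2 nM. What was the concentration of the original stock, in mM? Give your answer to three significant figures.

7.53 mM

Step 1: 3 mL brought to 60 mL → factor 60/3 = 20
Step 2: 2.5 mL brought to 25 mL → factor 25/2.5 = 10
Step 3: 0.45 mL brought to 22.2 mL → factor 22.2/0.45 = 49.333
Step 4: 35 μL + 2350 μL = 2385 μL total → factor 2385/35 = 68.143
Overall dilution factor = 20 × 10 × 49.333 × 68.143 = 6.7234 × 10^5
Stock = 11.2 nM × 6.7234 × 10^5 = 7.530 × 10^6 nM = 7.53 mM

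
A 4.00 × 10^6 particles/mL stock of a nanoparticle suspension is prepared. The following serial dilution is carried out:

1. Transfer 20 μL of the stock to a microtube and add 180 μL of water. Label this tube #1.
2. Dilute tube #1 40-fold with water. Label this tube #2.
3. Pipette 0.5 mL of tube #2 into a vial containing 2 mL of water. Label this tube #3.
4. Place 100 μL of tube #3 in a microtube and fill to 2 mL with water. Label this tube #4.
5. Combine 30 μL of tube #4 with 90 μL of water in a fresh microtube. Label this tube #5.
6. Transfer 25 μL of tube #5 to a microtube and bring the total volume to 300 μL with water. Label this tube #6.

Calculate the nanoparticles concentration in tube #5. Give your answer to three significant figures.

25.0 particles/mL

Step 1: 20 μL + 180 μL = 200 μL total → factor 200/20 = 10
Step 2: 40-fold → factor 40
Step 3: 0.5 mL + 2 mL = 2.5 mL total → factor 2.5/0.5 = 5
Step 4: 100 μL brought to 2 mL → factor 2000/100 = 20
Step 5: 30 μL + 90 μL = 120 μL total → factor 120/30 = 4
Dilution factor through tube #5 = 10 × 40 × 5 × 20 × 4 = 1.6 × 10^5
[tube #5] = 4.00 × 10^6 particles/mL / 1.6 × 10^5 = 25.0 particles/mL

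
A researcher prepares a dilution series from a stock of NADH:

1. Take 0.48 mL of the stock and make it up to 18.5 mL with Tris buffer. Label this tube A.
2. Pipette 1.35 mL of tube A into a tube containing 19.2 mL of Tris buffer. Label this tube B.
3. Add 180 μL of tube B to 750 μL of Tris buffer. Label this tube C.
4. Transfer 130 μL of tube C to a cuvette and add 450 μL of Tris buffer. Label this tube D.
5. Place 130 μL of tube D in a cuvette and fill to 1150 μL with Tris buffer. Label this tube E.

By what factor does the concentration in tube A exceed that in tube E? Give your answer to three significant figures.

3.10 × 10^3

Step 1: 0.48 mL brought to 18.5 mL → factor 18.5/0.48 = 38.542
Step 2: 1.35 mL + 19.2 mL = 20.55 mL total → factor 20.55/1.35 = 15.222
Step 3: 180 μL + 750 μL = 930 μL total → factor 930/180 = 5.1667
Step 4: 130 μL + 450 μL = 580 μL total → factor 580/130 = 4.4615
Step 5: 130 μL brought to 1150 μL → factor 1150/130 = 8.8462
Dilution factor to tube A = 38.542; to tube E = 1.1963 × 10^5
[tube A]/[tube E] = (factor to tube E)/(factor to tube A) = 1.1963 × 10^5/38.542 = 3.10 × 10^3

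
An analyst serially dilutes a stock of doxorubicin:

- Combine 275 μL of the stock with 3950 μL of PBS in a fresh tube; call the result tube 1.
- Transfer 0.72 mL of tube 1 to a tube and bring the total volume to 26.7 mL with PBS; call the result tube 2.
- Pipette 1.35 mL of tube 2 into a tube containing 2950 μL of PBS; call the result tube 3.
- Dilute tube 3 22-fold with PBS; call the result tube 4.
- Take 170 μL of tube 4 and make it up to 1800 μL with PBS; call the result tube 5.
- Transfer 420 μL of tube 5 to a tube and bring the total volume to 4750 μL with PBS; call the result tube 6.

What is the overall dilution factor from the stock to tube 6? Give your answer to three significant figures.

4.78 × 10^6

Step 1: 275 μL + 3950 μL = 4225 μL total → factor 4225/275 = 15.364
Step 2: 0.72 mL brought to 26.7 mL → factor 26.7/0.72 = 37.083
Step 3: 1.35 mL + 2950 μL = 4.3 mL total → factor 4.3/1.35 = 3.1852
Step 4: 22-fold → factor 22
Step 5: 170 μL brought to 1800 μL → factor 1800/170 = 10.588
Step 6: 420 μL brought to 4750 μL → factor 4750/420 = 11.31
Overall dilution factor = 15.364 × 37.083 × 3.1852 × 22 × 10.588 × 11.31 = 4.7808 × 10^6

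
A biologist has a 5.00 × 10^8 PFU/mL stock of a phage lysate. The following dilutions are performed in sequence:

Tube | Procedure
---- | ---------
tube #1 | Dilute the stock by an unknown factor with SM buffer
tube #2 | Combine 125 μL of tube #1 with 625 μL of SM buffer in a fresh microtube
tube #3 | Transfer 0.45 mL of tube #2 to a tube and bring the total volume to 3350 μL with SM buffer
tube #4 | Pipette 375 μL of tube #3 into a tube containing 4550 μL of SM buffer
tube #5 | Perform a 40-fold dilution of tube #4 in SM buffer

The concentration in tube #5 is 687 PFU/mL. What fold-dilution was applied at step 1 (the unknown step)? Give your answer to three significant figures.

31.0-fold

Step 1: unknown factor x
Step 2: 125 μL + 625 μL = 750 μL total → factor 750/125 = 6
Step 3: 0.45 mL brought to 3350 μL → factor 3.35/0.45 = 7.4444
Step 4: 375 μL + 4550 μL = 4925 μL total → factor 4925/375 = 13.133
Step 5: 40-fold → factor 40
Product of known-step factors = 23465
Overall factor = 5.00 × 10^8 PFU/mL / (687 PFU/mL) = 7.278 × 10^5
x = 7.278 × 10^5 / 23465 = 31.0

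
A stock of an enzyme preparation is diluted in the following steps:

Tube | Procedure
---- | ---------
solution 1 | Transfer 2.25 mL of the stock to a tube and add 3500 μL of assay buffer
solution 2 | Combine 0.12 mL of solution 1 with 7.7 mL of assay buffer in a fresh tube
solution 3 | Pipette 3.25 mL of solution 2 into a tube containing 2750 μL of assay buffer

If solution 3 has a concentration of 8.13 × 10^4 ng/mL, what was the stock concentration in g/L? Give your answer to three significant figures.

Step 1: 2.25 mL + 3500 μL = 5.75 mL total → factor 5.75/2.25 = 2.5556
Step 2: 0.12 mL + 7.7 mL = 7.82 mL total → factor 7.82/0.12 = 65.167
Step 3: 3.25 mL + 2750 μL = 6 mL total → factor 6/3.25 = 1.8462
Overall dilution factor = 2.5556 × 65.167 × 1.8462 = 307.45
Stock = 8.13 × 10^4 ng/mL × 307.45 = 2.500 × 10^7 ng/mL = 25.0 g/L

25.0 g/L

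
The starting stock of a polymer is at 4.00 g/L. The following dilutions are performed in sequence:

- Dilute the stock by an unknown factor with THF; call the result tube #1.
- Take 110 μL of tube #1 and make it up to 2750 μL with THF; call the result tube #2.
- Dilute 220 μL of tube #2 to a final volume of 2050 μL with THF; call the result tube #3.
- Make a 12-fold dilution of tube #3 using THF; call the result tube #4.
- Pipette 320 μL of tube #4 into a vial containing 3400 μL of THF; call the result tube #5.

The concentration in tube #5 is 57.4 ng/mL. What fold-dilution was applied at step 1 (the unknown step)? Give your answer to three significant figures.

2.14-fold

Step 1: unknown factor x
Step 2: 110 μL brought to 2750 μL → factor 2750/110 = 25
Step 3: 220 μL brought to 2050 μL → factor 2050/220 = 9.3182
Step 4: 12-fold → factor 12
Step 5: 320 μL + 3400 μL = 3720 μL total → factor 3720/320 = 11.625
Product of known-step factors = 32497
Overall factor = 4.00 g/L / (57.4 ng/mL) = 69686
x = 69686 / 32497 = 2.14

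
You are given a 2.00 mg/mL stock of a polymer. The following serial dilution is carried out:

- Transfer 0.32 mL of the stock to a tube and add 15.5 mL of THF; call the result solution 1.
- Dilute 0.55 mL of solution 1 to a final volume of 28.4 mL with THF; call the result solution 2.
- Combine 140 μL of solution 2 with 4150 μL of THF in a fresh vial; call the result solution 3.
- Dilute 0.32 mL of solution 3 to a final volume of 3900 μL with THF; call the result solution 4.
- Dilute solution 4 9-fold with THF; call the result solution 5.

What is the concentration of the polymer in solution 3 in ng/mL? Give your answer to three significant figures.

Step 1: 0.32 mL + 15.5 mL = 15.82 mL total → factor 15.82/0.32 = 49.438
Step 2: 0.55 mL brought to 28.4 mL → factor 28.4/0.55 = 51.636
Step 3: 140 μL + 4150 μL = 4290 μL total → factor 4290/140 = 30.643
Dilution factor through solution 3 = 49.438 × 51.636 × 30.643 = 78224
[solution 3] = 2.00 mg/mL / 78224 = 2.557 × 10^-5 mg/mL = 25.6 ng/mL

25.6 ng/mL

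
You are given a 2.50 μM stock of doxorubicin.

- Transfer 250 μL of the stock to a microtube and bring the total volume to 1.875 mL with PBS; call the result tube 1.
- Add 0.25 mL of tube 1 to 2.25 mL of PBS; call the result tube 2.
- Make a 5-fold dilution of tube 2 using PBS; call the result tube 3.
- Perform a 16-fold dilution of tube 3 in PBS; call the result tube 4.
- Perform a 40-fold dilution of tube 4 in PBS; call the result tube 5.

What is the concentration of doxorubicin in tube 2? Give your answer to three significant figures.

Step 1: 250 μL brought to 1.875 mL → factor 1875/250 = 7.5
Step 2: 0.25 mL + 2.25 mL = 2.5 mL total → factor 2.5/0.25 = 10
Dilution factor through tube 2 = 7.5 × 10 = 75
[tube 2] = 2.50 μM / 75 = 0.0333 μM

0.0333 μM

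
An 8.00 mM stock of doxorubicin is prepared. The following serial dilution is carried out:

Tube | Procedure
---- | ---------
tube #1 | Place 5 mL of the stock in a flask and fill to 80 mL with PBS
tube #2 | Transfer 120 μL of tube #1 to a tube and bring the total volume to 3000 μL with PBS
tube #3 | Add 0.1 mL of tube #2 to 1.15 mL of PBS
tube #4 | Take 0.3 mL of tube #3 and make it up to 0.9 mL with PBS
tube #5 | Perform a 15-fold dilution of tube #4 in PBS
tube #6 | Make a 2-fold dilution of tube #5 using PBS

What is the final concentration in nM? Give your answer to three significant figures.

17.8 nM

Step 1: 5 mL brought to 80 mL → factor 80/5 = 16
Step 2: 120 μL brought to 3000 μL → factor 3000/120 = 25
Step 3: 0.1 mL + 1.15 mL = 1.25 mL total → factor 1.25/0.1 = 12.5
Step 4: 0.3 mL brought to 0.9 mL → factor 0.9/0.3 = 3
Step 5: 15-fold → factor 15
Step 6: 2-fold → factor 2
Overall dilution factor = 16 × 25 × 12.5 × 3 × 15 × 2 = 4.5 × 10^5
Final = 8.00 mM / 4.5 × 10^5 = 1.778 × 10^-5 mM = 17.8 nM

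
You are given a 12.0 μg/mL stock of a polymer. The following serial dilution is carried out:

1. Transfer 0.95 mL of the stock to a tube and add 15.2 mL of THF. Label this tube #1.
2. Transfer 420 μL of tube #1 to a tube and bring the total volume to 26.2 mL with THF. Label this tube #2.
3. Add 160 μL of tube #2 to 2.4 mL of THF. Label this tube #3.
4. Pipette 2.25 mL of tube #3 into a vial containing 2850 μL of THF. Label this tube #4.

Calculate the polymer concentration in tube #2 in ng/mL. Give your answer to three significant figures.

Step 1: 0.95 mL + 15.2 mL = 16.15 mL total → factor 16.15/0.95 = 17
Step 2: 420 μL brought to 26.2 mL → factor 26200/420 = 62.381
Dilution factor through tube #2 = 17 × 62.381 = 1060.5
[tube #2] = 12.0 μg/mL / 1060.5 = 0.01132 μg/mL = 11.3 ng/mL

11.3 ng/mL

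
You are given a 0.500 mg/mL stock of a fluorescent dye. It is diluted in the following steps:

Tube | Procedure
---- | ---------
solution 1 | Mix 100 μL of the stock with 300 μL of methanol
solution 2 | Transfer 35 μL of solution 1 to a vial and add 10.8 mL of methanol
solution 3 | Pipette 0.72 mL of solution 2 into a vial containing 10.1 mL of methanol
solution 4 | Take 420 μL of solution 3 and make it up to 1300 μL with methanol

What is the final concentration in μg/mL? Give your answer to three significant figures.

0.00868 μg/mL

Step 1: 100 μL + 300 μL = 400 μL total → factor 400/100 = 4
Step 2: 35 μL + 10.8 mL = 10835 μL total → factor 10835/35 = 309.57
Step 3: 0.72 mL + 10.1 mL = 10.82 mL total → factor 10.82/0.72 = 15.028
Step 4: 420 μL brought to 1300 μL → factor 1300/420 = 3.0952
Overall dilution factor = 4 × 309.57 × 15.028 × 3.0952 = 57598
Final = 0.500 mg/mL / 57598 = 8.681 × 10^-6 mg/mL = 0.00868 μg/mL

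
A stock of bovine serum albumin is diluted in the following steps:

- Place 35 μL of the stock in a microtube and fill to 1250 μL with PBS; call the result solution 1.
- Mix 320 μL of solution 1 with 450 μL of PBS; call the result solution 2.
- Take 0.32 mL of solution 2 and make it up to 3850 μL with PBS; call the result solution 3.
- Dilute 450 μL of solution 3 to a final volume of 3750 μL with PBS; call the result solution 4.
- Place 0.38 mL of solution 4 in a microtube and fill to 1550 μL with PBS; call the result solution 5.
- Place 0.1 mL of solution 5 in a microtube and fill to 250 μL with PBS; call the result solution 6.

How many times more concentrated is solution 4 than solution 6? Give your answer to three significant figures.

Step 1: 35 μL brought to 1250 μL → factor 1250/35 = 35.714
Step 2: 320 μL + 450 μL = 770 μL total → factor 770/320 = 2.4062
Step 3: 0.32 mL brought to 3850 μL → factor 3.85/0.32 = 12.031
Step 4: 450 μL brought to 3750 μL → factor 3750/450 = 8.3333
Step 5: 0.38 mL brought to 1550 μL → factor 1.55/0.38 = 4.0789
Step 6: 0.1 mL brought to 250 μL → factor 0.25/0.1 = 2.5
Dilution factor to solution 4 = 8616.1; to solution 6 = 87862
[solution 4]/[solution 6] = (factor to solution 6)/(factor to solution 4) = 87862/8616.1 = 10.2

10.2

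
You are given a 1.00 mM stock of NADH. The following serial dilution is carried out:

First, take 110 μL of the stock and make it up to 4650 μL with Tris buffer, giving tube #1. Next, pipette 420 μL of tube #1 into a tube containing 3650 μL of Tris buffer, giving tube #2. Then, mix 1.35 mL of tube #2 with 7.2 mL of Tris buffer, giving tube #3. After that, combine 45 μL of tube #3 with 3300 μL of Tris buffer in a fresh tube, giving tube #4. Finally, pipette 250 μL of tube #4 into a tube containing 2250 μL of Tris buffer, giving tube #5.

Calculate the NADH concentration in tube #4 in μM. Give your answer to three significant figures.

Step 1: 110 μL brought to 4650 μL → factor 4650/110 = 42.273
Step 2: 420 μL + 3650 μL = 4070 μL total → factor 4070/420 = 9.6905
Step 3: 1.35 mL + 7.2 mL = 8.55 mL total → factor 8.55/1.35 = 6.3333
Step 4: 45 μL + 3300 μL = 3345 μL total → factor 3345/45 = 74.333
Dilution factor through tube #4 = 42.273 × 9.6905 × 6.3333 × 74.333 = 1.9285 × 10^5
[tube #4] = 1.00 mM / 1.9285 × 10^5 = 5.185 × 10^-6 mM = 0.00519 μM

0.00519 μM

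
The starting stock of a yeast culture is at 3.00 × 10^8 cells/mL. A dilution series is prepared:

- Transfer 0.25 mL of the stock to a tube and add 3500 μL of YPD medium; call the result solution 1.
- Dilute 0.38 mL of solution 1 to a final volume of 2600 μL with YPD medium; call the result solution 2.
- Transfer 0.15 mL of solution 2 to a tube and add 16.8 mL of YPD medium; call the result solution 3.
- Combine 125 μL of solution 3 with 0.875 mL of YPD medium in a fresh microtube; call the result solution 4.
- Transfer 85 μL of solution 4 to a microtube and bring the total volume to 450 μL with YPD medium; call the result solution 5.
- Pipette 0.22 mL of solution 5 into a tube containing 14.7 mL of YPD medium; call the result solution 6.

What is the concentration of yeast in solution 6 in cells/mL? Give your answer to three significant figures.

Step 1: 0.25 mL + 3500 μL = 3.75 mL total → factor 3.75/0.25 = 15
Step 2: 0.38 mL brought to 2600 μL → factor 2.6/0.38 = 6.8421
Step 3: 0.15 mL + 16.8 mL = 16.95 mL total → factor 16.95/0.15 = 113
Step 4: 125 μL + 0.875 mL = 1000 μL total → factor 1000/125 = 8
Step 5: 85 μL brought to 450 μL → factor 450/85 = 5.2941
Step 6: 0.22 mL + 14.7 mL = 14.92 mL total → factor 14.92/0.22 = 67.818
Overall dilution factor = 15 × 6.8421 × 113 × 8 × 5.2941 × 67.818 = 3.3311 × 10^7
Final = 3.00 × 10^8 cells/mL / 3.3311 × 10^7 = 9.01 cells/mL

9.01 cells/mL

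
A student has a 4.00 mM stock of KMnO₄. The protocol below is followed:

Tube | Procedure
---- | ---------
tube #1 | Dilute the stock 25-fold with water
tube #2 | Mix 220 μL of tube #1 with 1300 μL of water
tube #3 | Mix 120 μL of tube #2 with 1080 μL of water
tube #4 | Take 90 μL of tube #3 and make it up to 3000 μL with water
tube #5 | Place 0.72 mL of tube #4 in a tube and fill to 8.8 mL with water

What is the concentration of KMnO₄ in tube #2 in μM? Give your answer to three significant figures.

23.2 μM

Step 1: 25-fold → factor 25
Step 2: 220 μL + 1300 μL = 1520 μL total → factor 1520/220 = 6.9091
Dilution factor through tube #2 = 25 × 6.9091 = 172.73
[tube #2] = 4.00 mM / 172.73 = 0.02316 mM = 23.2 μM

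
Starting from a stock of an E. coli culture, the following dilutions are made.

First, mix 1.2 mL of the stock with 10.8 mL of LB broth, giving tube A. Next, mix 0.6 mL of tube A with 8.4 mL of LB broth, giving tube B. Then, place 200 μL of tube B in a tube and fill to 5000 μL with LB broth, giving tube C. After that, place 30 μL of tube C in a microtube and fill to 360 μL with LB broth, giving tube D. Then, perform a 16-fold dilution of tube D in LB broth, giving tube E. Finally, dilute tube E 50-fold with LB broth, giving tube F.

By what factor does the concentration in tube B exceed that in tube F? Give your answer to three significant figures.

2.40 × 10^5

Step 1: 1.2 mL + 10.8 mL = 12 mL total → factor 12/1.2 = 10
Step 2: 0.6 mL + 8.4 mL = 9 mL total → factor 9/0.6 = 15
Step 3: 200 μL brought to 5000 μL → factor 5000/200 = 25
Step 4: 30 μL brought to 360 μL → factor 360/30 = 12
Step 5: 16-fold → factor 16
Step 6: 50-fold → factor 50
Dilution factor to tube B = 150; to tube F = 3.6 × 10^7
[tube B]/[tube F] = (factor to tube F)/(factor to tube B) = 3.6 × 10^7/150 = 2.40 × 10^5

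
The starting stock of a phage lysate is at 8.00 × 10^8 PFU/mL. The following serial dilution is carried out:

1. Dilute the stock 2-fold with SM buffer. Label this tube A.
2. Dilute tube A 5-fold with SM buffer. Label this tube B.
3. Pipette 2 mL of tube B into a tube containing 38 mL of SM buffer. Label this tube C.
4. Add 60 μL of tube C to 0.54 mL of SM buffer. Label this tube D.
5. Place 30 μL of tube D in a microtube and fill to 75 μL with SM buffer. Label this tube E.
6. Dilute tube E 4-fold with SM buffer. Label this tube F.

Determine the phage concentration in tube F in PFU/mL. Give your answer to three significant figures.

Step 1: 2-fold → factor 2
Step 2: 5-fold → factor 5
Step 3: 2 mL + 38 mL = 40 mL total → factor 40/2 = 20
Step 4: 60 μL + 0.54 mL = 600 μL total → factor 600/60 = 10
Step 5: 30 μL brought to 75 μL → factor 75/30 = 2.5
Step 6: 4-fold → factor 4
Overall dilution factor = 2 × 5 × 20 × 10 × 2.5 × 4 = 20000
Final = 8.00 × 10^8 PFU/mL / 20000 = 4.00 × 10^4 PFU/mL

4.00 × 10^4 PFU/mL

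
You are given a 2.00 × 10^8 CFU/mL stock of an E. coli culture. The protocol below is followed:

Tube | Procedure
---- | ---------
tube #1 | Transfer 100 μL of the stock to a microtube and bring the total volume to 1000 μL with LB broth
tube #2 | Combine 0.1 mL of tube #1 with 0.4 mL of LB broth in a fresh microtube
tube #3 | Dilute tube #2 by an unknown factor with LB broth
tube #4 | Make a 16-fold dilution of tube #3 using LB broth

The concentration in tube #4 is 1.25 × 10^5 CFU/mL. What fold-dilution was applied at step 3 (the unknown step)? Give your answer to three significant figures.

2.00-fold

Step 1: 100 μL brought to 1000 μL → factor 1000/100 = 10
Step 2: 0.1 mL + 0.4 mL = 0.5 mL total → factor 0.5/0.1 = 5
Step 3: unknown factor x
Step 4: 16-fold → factor 16
Product of known-step factors = 800
Overall factor = 2.00 × 10^8 CFU/mL / (1.25 × 10^5 CFU/mL) = 1600
x = 1600 / 800 = 2.00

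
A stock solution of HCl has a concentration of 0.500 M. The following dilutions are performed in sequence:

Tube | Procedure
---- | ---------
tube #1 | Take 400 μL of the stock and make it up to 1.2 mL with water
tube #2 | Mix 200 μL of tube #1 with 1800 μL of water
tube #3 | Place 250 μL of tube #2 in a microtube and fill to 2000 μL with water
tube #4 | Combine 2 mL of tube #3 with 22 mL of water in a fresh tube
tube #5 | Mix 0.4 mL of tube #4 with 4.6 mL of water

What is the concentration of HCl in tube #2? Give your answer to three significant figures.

0.0167 M

Step 1: 400 μL brought to 1.2 mL → factor 1200/400 = 3
Step 2: 200 μL + 1800 μL = 2000 μL total → factor 2000/200 = 10
Dilution factor through tube #2 = 3 × 10 = 30
[tube #2] = 0.500 M / 30 = 0.0167 M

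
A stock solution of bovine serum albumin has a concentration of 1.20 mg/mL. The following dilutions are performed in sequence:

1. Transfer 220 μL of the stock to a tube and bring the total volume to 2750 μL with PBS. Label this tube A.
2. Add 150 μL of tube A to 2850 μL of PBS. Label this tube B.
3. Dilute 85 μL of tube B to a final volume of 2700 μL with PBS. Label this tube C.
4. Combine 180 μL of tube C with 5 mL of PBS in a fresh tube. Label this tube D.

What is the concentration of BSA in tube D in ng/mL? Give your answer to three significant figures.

5.25 ng/mL

Step 1: 220 μL brought to 2750 μL → factor 2750/220 = 12.5
Step 2: 150 μL + 2850 μL = 3000 μL total → factor 3000/150 = 20
Step 3: 85 μL brought to 2700 μL → factor 2700/85 = 31.765
Step 4: 180 μL + 5 mL = 5180 μL total → factor 5180/180 = 28.778
Overall dilution factor = 12.5 × 20 × 31.765 × 28.778 = 2.2853 × 10^5
Final = 1.20 mg/mL / 2.2853 × 10^5 = 5.251 × 10^-6 mg/mL = 5.25 ng/mL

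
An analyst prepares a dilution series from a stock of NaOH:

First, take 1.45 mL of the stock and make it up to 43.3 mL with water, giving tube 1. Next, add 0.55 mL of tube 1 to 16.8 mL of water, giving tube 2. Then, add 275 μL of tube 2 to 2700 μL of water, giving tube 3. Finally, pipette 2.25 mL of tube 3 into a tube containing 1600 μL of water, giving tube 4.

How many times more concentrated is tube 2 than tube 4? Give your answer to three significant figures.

Step 1: 1.45 mL brought to 43.3 mL → factor 43.3/1.45 = 29.862
Step 2: 0.55 mL + 16.8 mL = 17.35 mL total → factor 17.35/0.55 = 31.545
Step 3: 275 μL + 2700 μL = 2975 μL total → factor 2975/275 = 10.818
Step 4: 2.25 mL + 1600 μL = 3.85 mL total → factor 3.85/2.25 = 1.7111
Dilution factor to tube 2 = 942.01; to tube 4 = 17438
[tube 2]/[tube 4] = (factor to tube 4)/(factor to tube 2) = 17438/942.01 = 18.5

18.5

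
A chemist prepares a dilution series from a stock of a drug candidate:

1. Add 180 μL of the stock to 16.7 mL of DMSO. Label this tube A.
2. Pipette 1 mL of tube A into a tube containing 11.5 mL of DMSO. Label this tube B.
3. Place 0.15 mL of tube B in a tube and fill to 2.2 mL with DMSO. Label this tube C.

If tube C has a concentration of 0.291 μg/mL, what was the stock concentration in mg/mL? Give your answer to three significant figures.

Step 1: 180 μL + 16.7 mL = 16880 μL total → factor 16880/180 = 93.778
Step 2: 1 mL + 11.5 mL = 12.5 mL total → factor 12.5/1 = 12.5
Step 3: 0.15 mL brought to 2.2 mL → factor 2.2/0.15 = 14.667
Overall dilution factor = 93.778 × 12.5 × 14.667 = 17193
Stock = 0.291 μg/mL × 17193 = 5003 μg/mL = 5.00 mg/mL

5.00 mg/mL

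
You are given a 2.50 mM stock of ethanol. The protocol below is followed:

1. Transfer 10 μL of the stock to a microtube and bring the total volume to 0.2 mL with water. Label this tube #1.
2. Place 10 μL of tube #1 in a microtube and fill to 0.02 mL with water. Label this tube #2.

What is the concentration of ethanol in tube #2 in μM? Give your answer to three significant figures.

Step 1: 10 μL brought to 0.2 mL → factor 200/10 = 20
Step 2: 10 μL brought to 0.02 mL → factor 20/10 = 2
Overall dilution factor = 20 × 2 = 40
Final = 2.50 mM / 40 = 0.06250 mM = 62.5 μM

62.5 μM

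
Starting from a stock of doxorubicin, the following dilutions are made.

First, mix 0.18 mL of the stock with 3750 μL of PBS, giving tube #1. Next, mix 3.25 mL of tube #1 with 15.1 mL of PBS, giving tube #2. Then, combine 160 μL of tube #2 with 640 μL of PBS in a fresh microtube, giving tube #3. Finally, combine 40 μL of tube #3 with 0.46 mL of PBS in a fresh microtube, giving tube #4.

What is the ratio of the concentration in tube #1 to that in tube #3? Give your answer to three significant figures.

28.2

Step 1: 0.18 mL + 3750 μL = 3.93 mL total → factor 3.93/0.18 = 21.833
Step 2: 3.25 mL + 15.1 mL = 18.35 mL total → factor 18.35/3.25 = 5.6462
Step 3: 160 μL + 640 μL = 800 μL total → factor 800/160 = 5
Dilution factor to tube #1 = 21.833; to tube #3 = 616.37
[tube #1]/[tube #3] = (factor to tube #3)/(factor to tube #1) = 616.37/21.833 = 28.2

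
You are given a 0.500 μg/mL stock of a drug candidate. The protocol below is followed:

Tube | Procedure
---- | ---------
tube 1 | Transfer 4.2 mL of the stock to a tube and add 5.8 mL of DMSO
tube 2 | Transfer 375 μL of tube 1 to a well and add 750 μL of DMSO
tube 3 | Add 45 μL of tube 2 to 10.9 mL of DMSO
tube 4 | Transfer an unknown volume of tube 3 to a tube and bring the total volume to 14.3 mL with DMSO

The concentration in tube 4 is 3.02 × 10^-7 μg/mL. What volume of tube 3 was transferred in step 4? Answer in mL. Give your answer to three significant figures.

0.0150 mL

Step 1: 4.2 mL + 5.8 mL = 10 mL total → factor 10/4.2 = 2.381
Step 2: 375 μL + 750 μL = 1125 μL total → factor 1125/375 = 3
Step 3: 45 μL + 10.9 mL = 10945 μL total → factor 10945/45 = 243.22
Step 4: v brought to 14.3 mL → factor = 14.3 mL/v
Product of known-step factors = 1737.3
Overall factor = 0.500 μg/mL / (3.02 × 10^-7 μg/mL) = 1.6556 × 10^6
Step-4 factor = 1.6556 × 10^6 / 1737.3 = 952.99
v = 14.3 mL / 952.99 = 0.0150 mL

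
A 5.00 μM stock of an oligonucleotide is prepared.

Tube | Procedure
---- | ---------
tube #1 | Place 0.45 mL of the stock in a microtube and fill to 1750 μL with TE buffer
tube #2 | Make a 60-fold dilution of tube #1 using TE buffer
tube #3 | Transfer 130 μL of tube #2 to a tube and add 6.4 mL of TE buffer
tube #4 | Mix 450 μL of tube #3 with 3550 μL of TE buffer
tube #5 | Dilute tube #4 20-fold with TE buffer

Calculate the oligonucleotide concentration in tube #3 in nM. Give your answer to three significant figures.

Step 1: 0.45 mL brought to 1750 μL → factor 1.75/0.45 = 3.8889
Step 2: 60-fold → factor 60
Step 3: 130 μL + 6.4 mL = 6530 μL total → factor 6530/130 = 50.231
Dilution factor through tube #3 = 3.8889 × 60 × 50.231 = 11721
[tube #3] = 5.00 μM / 11721 = 0.0004266 μM = 0.427 nM

0.427 nM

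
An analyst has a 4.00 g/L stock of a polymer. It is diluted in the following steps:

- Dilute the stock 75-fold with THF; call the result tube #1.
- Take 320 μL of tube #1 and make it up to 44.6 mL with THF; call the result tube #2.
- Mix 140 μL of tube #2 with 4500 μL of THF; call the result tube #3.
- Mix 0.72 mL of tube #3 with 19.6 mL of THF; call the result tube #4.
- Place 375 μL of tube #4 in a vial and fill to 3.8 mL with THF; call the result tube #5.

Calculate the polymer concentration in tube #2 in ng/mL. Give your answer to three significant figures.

Step 1: 75-fold → factor 75
Step 2: 320 μL brought to 44.6 mL → factor 44600/320 = 139.38
Dilution factor through tube #2 = 75 × 139.38 = 10453
[tube #2] = 4.00 g/L / 10453 = 0.0003827 g/L = 383 ng/mL

383 ng/mL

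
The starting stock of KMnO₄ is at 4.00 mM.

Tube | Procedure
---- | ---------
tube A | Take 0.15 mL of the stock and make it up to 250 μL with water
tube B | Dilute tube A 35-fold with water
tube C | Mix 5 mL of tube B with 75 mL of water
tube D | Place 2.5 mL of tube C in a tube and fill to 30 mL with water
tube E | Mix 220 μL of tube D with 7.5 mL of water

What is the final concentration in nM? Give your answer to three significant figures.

Step 1: 0.15 mL brought to 250 μL → factor 0.25/0.15 = 1.6667
Step 2: 35-fold → factor 35
Step 3: 5 mL + 75 mL = 80 mL total → factor 80/5 = 16
Step 4: 2.5 mL brought to 30 mL → factor 30/2.5 = 12
Step 5: 220 μL + 7.5 mL = 7720 μL total → factor 7720/220 = 35.091
Overall dilution factor = 1.6667 × 35 × 16 × 12 × 35.091 = 3.9302 × 10^5
Final = 4.00 mM / 3.9302 × 10^5 = 1.018 × 10^-5 mM = 10.2 nM

10.2 nM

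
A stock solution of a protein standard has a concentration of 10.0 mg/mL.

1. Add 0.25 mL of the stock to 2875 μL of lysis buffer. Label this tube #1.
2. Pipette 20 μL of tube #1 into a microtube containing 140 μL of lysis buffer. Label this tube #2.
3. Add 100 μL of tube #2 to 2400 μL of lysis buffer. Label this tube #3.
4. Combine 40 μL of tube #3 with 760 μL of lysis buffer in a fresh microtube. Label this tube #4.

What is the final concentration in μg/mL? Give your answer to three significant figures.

Step 1: 0.25 mL + 2875 μL = 3.125 mL total → factor 3.125/0.25 = 12.5
Step 2: 20 μL + 140 μL = 160 μL total → factor 160/20 = 8
Step 3: 100 μL + 2400 μL = 2500 μL total → factor 2500/100 = 25
Step 4: 40 μL + 760 μL = 800 μL total → factor 800/40 = 20
Overall dilution factor = 12.5 × 8 × 25 × 20 = 50000
Final = 10.0 mg/mL / 50000 = 0.0002000 mg/mL = 0.200 μg/mL

0.200 μg/mL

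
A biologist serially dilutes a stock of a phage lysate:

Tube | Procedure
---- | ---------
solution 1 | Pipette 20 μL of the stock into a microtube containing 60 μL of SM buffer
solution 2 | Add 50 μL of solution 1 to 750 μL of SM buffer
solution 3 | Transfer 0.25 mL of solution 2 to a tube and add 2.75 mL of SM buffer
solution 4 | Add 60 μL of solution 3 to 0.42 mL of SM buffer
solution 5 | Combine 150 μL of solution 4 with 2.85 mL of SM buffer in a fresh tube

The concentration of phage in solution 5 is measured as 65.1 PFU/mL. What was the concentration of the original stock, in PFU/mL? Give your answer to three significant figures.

Step 1: 20 μL + 60 μL = 80 μL total → factor 80/20 = 4
Step 2: 50 μL + 750 μL = 800 μL total → factor 800/50 = 16
Step 3: 0.25 mL + 2.75 mL = 3 mL total → factor 3/0.25 = 12
Step 4: 60 μL + 0.42 mL = 480 μL total → factor 480/60 = 8
Step 5: 150 μL + 2.85 mL = 3000 μL total → factor 3000/150 = 20
Overall dilution factor = 4 × 16 × 12 × 8 × 20 = 1.2288 × 10^5
Stock = 65.1 PFU/mL × 1.2288 × 10^5 = 8.00 × 10^6 PFU/mL

8.00 × 10^6 PFU/mL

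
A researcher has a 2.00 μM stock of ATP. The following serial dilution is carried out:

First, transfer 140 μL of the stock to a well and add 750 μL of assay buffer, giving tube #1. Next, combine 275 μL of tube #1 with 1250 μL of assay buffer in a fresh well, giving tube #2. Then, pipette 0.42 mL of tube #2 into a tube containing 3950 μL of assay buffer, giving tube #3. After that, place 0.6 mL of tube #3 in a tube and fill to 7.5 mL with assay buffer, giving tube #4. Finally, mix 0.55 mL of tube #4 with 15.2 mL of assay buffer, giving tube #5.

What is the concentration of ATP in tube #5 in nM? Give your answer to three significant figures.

Step 1: 140 μL + 750 μL = 890 μL total → factor 890/140 = 6.3571
Step 2: 275 μL + 1250 μL = 1525 μL total → factor 1525/275 = 5.5455
Step 3: 0.42 mL + 3950 μL = 4.37 mL total → factor 4.37/0.42 = 10.405
Step 4: 0.6 mL brought to 7.5 mL → factor 7.5/0.6 = 12.5
Step 5: 0.55 mL + 15.2 mL = 15.75 mL total → factor 15.75/0.55 = 28.636
Overall dilution factor = 6.3571 × 5.5455 × 10.405 × 12.5 × 28.636 = 1.313 × 10^5
Final = 2.00 μM / 1.313 × 10^5 = 1.523 × 10^-5 μM = 0.0152 nM

0.0152 nM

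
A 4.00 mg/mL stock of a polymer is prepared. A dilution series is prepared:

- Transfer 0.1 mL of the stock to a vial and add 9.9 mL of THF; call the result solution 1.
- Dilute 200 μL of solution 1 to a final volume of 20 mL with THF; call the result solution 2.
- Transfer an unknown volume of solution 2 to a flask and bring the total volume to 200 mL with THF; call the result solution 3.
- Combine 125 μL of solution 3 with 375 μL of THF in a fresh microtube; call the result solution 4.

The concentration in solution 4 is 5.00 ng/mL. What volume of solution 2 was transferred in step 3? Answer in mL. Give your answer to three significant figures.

Step 1: 0.1 mL + 9.9 mL = 10 mL total → factor 10/0.1 = 100
Step 2: 200 μL brought to 20 mL → factor 20000/200 = 100
Step 3: v brought to 200 mL → factor = 200 mL/v
Step 4: 125 μL + 375 μL = 500 μL total → factor 500/125 = 4
Product of known-step factors = 40000
Overall factor = 4.00 mg/mL / (5.00 ng/mL) = 8 × 10^5
Step-3 factor = 8 × 10^5 / 40000 = 20
v = 200 mL / 20 = 10.0 mL

10.0 mL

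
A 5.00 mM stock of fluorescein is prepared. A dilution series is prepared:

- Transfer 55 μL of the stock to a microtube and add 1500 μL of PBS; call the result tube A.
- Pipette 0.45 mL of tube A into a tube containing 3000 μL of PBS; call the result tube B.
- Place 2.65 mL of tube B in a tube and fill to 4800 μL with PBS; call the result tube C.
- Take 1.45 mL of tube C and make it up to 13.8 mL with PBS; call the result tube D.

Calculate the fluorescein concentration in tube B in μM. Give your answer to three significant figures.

Step 1: 55 μL + 1500 μL = 1555 μL total → factor 1555/55 = 28.273
Step 2: 0.45 mL + 3000 μL = 3.45 mL total → factor 3.45/0.45 = 7.6667
Dilution factor through tube B = 28.273 × 7.6667 = 216.76
[tube B] = 5.00 mM / 216.76 = 0.02307 mM = 23.1 μM

23.1 μM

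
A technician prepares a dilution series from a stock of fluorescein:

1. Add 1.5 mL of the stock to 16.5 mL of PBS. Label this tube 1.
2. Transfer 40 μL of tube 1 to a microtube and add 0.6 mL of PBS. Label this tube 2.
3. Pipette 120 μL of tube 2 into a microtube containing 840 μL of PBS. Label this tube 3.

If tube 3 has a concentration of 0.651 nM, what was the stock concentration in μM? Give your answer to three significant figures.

1.00 μM

Step 1: 1.5 mL + 16.5 mL = 18 mL total → factor 18/1.5 = 12
Step 2: 40 μL + 0.6 mL = 640 μL total → factor 640/40 = 16
Step 3: 120 μL + 840 μL = 960 μL total → factor 960/120 = 8
Overall dilution factor = 12 × 16 × 8 = 1536
Stock = 0.651 nM × 1536 = 999.9 nM = 1.00 μM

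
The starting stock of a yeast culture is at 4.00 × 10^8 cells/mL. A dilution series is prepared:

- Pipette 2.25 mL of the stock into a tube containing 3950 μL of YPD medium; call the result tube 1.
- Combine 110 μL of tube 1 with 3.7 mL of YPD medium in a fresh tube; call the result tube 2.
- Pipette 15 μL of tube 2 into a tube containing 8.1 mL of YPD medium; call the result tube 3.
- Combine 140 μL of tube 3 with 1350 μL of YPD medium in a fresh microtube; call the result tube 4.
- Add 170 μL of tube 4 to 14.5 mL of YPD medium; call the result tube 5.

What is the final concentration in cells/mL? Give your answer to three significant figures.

8.43 cells/mL

Step 1: 2.25 mL + 3950 μL = 6.2 mL total → factor 6.2/2.25 = 2.7556
Step 2: 110 μL + 3.7 mL = 3810 μL total → factor 3810/110 = 34.636
Step 3: 15 μL + 8.1 mL = 8115 μL total → factor 8115/15 = 541
Step 4: 140 μL + 1350 μL = 1490 μL total → factor 1490/140 = 10.643
Step 5: 170 μL + 14.5 mL = 14670 μL total → factor 14670/170 = 86.294
Overall dilution factor = 2.7556 × 34.636 × 541 × 10.643 × 86.294 = 4.7422 × 10^7
Final = 4.00 × 10^8 cells/mL / 4.7422 × 10^7 = 8.43 cells/mL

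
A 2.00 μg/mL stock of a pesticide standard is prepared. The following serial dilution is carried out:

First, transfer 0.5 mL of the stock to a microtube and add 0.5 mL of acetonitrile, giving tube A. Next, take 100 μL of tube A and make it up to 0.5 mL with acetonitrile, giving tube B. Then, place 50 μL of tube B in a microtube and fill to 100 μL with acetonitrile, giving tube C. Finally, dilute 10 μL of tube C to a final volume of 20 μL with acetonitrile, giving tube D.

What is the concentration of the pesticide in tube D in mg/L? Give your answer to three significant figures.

Step 1: 0.5 mL + 0.5 mL = 1 mL total → factor 1/0.5 = 2
Step 2: 100 μL brought to 0.5 mL → factor 500/100 = 5
Step 3: 50 μL brought to 100 μL → factor 100/50 = 2
Step 4: 10 μL brought to 20 μL → factor 20/10 = 2
Overall dilution factor = 2 × 5 × 2 × 2 = 40
Final = 2.00 μg/mL / 40 = 0.05000 μg/mL = 0.0500 mg/L

0.0500 mg/L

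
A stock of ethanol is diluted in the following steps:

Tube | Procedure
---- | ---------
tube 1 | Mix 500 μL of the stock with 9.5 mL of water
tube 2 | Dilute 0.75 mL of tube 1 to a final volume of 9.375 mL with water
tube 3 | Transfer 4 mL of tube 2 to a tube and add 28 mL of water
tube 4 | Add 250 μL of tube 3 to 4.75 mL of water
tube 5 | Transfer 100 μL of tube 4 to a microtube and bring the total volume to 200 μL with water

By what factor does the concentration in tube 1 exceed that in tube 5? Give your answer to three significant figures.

4.00 × 10^3

Step 1: 500 μL + 9.5 mL = 10000 μL total → factor 10000/500 = 20
Step 2: 0.75 mL brought to 9.375 mL → factor 9.375/0.75 = 12.5
Step 3: 4 mL + 28 mL = 32 mL total → factor 32/4 = 8
Step 4: 250 μL + 4.75 mL = 5000 μL total → factor 5000/250 = 20
Step 5: 100 μL brought to 200 μL → factor 200/100 = 2
Dilution factor to tube 1 = 20; to tube 5 = 80000
[tube 1]/[tube 5] = (factor to tube 5)/(factor to tube 1) = 80000/20 = 4.00 × 10^3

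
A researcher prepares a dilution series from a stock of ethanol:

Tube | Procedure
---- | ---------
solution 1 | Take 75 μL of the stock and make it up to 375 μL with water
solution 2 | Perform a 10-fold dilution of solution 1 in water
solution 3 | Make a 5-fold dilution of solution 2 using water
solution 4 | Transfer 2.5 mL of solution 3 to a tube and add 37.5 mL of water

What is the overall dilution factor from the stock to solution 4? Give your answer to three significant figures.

4.00 × 10^3

Step 1: 75 μL brought to 375 μL → factor 375/75 = 5
Step 2: 10-fold → factor 10
Step 3: 5-fold → factor 5
Step 4: 2.5 mL + 37.5 mL = 40 mL total → factor 40/2.5 = 16
Overall dilution factor = 5 × 10 × 5 × 16 = 4000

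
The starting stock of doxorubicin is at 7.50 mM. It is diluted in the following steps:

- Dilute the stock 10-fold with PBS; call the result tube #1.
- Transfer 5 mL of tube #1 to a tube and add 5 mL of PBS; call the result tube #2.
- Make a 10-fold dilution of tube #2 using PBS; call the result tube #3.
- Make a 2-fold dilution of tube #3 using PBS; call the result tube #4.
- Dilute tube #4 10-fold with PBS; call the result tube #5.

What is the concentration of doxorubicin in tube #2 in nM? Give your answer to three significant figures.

Step 1: 10-fold → factor 10
Step 2: 5 mL + 5 mL = 10 mL total → factor 10/5 = 2
Dilution factor through tube #2 = 10 × 2 = 20
[tube #2] = 7.50 mM / 20 = 0.3750 mM = 3.75 × 10^5 nM

3.75 × 10^5 nM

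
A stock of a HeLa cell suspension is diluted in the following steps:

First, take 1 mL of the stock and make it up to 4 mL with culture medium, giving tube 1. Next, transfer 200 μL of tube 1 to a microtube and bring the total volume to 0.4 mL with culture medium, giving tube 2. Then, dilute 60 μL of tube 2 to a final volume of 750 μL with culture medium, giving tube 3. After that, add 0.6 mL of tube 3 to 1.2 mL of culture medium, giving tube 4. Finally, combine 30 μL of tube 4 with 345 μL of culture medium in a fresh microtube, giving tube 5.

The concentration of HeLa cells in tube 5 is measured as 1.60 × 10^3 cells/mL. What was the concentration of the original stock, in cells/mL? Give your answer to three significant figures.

6.00 × 10^6 cells/mL

Step 1: 1 mL brought to 4 mL → factor 4/1 = 4
Step 2: 200 μL brought to 0.4 mL → factor 400/200 = 2
Step 3: 60 μL brought to 750 μL → factor 750/60 = 12.5
Step 4: 0.6 mL + 1.2 mL = 1.8 mL total → factor 1.8/0.6 = 3
Step 5: 30 μL + 345 μL = 375 μL total → factor 375/30 = 12.5
Overall dilution factor = 4 × 2 × 12.5 × 3 × 12.5 = 3750
Stock = 1.60 × 10^3 cells/mL × 3750 = 6.00 × 10^6 cells/mL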